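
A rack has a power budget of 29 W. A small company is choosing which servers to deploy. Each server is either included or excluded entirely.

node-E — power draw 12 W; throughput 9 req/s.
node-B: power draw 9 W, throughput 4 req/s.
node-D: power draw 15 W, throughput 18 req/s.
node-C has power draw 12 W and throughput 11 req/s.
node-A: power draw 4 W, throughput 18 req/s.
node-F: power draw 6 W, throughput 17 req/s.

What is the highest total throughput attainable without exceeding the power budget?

53

Allowing fractional choices, the relaxed optimum would be about 56.7, but servers are indivisible.
node-D + node-A + node-F: power draw 15 + 4 + 6 = 25 ≤ 29, throughput 18 + 18 + 17 = 53.
node-C + node-A + node-F: power draw 12 + 4 + 6 = 22 ≤ 29, throughput 11 + 18 + 17 = 46.
Best is node-D, node-A, and node-F with total throughput 53.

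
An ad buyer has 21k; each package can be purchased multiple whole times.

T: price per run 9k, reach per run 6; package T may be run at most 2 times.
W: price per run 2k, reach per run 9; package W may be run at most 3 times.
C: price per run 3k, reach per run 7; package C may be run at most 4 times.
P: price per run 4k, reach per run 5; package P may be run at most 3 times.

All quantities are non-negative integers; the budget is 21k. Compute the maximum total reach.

This is a bounded integer knapsack.
Take 3×W and 4×C: price 18 ≤ 21, reach 3·9 + 4·7 = 55.
W has the best ratio (9/2) and is taken to its limit of 3; remaining capacity is filled optimally with the others.

55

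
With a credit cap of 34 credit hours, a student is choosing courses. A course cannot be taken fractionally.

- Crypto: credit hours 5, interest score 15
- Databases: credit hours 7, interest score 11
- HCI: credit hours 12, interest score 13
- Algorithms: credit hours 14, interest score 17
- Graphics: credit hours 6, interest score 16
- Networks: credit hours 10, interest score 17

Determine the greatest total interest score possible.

Crypto + HCI + Graphics + Networks: credit hours 5 + 12 + 6 + 10 = 33 ≤ 34, interest score 15 + 13 + 16 + 17 = 61.
Crypto + Databases + Graphics + Networks: credit hours 5 + 7 + 6 + 10 = 28 ≤ 34, interest score 15 + 11 + 16 + 17 = 59.
Crypto + Databases + Algorithms + Graphics: credit hours 5 + 7 + 14 + 6 = 32 ≤ 34, interest score 15 + 11 + 17 + 16 = 59.
Best is Crypto, HCI, Graphics, and Networks with total interest score 61.

61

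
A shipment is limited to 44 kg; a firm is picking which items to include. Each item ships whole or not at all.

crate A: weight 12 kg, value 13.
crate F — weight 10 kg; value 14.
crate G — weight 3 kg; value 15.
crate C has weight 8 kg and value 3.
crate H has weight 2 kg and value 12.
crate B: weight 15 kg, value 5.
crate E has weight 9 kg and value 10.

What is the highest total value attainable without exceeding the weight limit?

67

Take crate A, crate F, crate G, crate C, crate H, and crate E: weight 12 + 10 + 3 + 8 + 2 + 9 = 44 ≤ 44, value 13 + 14 + 15 + 3 + 12 + 10 = 67.
No other feasible combination does better.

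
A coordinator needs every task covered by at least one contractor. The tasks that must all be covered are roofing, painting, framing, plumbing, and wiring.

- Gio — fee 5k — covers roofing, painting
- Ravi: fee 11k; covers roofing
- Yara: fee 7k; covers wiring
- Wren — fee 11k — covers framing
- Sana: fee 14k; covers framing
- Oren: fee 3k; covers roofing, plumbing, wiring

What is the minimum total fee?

19

This is a weighted set-cover instance.
Choose Gio, Wren, and Oren: together they cover roofing, painting, framing, plumbing, wiring — every task.
Total fee: 5 + 11 + 3 = 19.
No cover costs less than 19.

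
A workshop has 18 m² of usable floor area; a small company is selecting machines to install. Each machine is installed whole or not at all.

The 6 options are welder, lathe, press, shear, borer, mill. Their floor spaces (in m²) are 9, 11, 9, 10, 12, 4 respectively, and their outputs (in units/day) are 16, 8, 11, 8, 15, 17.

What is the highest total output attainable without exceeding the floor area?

33

Allowing fractional choices, the relaxed optimum would be about 39.2, but machines are indivisible.
press + mill: floor space 9 + 4 = 13 ≤ 18, output 11 + 17 = 28.
borer + mill: floor space 12 + 4 = 16 ≤ 18, output 15 + 17 = 32.
welder + mill: floor space 9 + 4 = 13 ≤ 18, output 16 + 17 = 33.
Best is welder and mill with total output 33.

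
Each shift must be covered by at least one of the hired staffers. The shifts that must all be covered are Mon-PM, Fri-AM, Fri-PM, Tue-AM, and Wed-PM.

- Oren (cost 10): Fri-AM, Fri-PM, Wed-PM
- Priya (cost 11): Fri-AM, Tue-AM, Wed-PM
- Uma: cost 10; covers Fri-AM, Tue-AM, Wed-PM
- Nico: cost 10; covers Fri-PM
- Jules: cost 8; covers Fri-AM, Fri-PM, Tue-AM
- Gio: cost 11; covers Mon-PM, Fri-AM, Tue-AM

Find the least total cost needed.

This is an integer covering problem.
The greedy cost-per-new-shift heuristic would pick Jules, Oren, and Gio for 29, but a cheaper cover exists.
Choose Oren and Gio: together they cover Mon-PM, Fri-AM, Fri-PM, Tue-AM, Wed-PM — every shift.
Total cost: 10 + 11 = 21.
No cover costs less than 21.

21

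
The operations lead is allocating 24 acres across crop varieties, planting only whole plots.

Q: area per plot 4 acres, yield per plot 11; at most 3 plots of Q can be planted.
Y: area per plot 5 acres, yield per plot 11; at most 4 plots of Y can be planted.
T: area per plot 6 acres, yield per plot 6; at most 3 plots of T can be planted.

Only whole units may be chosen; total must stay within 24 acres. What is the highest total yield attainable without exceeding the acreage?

This is a bounded integer knapsack.
Q has the best ratio (11/4); taking only Q gives at most 3×11 = 33 (stopped by the supply cap of 3).
Mixing does better — 1×Q and 4×Y: area 24 ≤ 24, yield 1·11 + 4·11 = 55.

55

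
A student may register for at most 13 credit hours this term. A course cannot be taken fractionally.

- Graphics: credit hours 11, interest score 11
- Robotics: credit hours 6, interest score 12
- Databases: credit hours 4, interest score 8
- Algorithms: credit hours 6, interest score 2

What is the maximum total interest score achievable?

20

Allowing fractional choices, the relaxed optimum would be about 23.0, but courses are indivisible.
Robotics + Algorithms: credit hours 6 + 6 = 12 ≤ 13, interest score 12 + 2 = 14.
Robotics + Databases: credit hours 6 + 4 = 10 ≤ 13, interest score 12 + 8 = 20.
Best is Robotics and Databases with total interest score 20.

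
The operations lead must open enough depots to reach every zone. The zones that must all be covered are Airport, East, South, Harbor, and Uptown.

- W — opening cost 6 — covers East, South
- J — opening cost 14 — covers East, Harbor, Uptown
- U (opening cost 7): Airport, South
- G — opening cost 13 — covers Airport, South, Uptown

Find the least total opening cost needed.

The greedy cost-per-new-zone heuristic would pick W, G, and J for 33, but a cheaper cover exists.
Choose J and U: together they cover Airport, East, South, Harbor, Uptown — every zone.
Total opening cost: 14 + 7 = 21.
No cover costs less than 21.

21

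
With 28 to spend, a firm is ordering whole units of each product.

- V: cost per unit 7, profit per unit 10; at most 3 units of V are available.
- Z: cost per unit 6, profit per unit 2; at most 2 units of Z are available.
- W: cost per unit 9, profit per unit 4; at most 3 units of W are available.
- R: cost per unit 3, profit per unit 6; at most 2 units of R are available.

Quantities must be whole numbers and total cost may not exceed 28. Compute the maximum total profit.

42

3×V and 2×R: cost 27 ≤ 28, profit 3·10 + 2·6 = 42.
3×V and 1×R: cost 24 ≤ 28, profit 3·10 + 1·6 = 36.
Best is 42.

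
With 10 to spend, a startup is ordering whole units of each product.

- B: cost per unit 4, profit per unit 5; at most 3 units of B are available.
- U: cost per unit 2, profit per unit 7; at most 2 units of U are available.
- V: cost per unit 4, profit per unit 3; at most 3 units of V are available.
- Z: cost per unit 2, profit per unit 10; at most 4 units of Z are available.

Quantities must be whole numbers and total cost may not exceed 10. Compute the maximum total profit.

This is a bounded integer knapsack.
Z has the best ratio (10/2); taking only Z gives at most 4×10 = 40 (stopped by the supply cap of 4).
Mixing does better — 1×U and 4×Z: cost 10 ≤ 10, profit 1·7 + 4·10 = 47.

47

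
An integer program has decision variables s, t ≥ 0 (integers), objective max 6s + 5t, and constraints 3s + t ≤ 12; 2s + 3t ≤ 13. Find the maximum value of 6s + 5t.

The continuous relaxation peaks at (3.29, 2.14) with value 30.43; rounding to a feasible lattice point costs some objective.
(s,t)=(3,2): 3·3+1·2=11≤12, 2·3+3·2=12≤13, objective 28.
(s,t)=(2,3): 3·2+1·3=9≤12, 2·2+3·3=13≤13, objective 27.
(s,t)=(3,1): 3·3+1·1=10≤12, 2·3+3·1=9≤13, objective 23.
Maximum is 28 at (s,t)=(3,2).

28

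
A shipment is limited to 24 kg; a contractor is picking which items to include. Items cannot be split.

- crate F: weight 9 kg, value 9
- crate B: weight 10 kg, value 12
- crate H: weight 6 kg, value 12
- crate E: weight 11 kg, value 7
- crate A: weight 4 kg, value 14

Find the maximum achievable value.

Treat it as a binary knapsack problem.
Allowing fractional choices, the relaxed optimum would be about 42.0, but items are indivisible.
crate B + crate H + crate A: weight 10 + 6 + 4 = 20 ≤ 24, value 12 + 12 + 14 = 38.
crate F + crate H + crate A: weight 9 + 6 + 4 = 19 ≤ 24, value 9 + 12 + 14 = 35.
Best is crate B, crate H, and crate A with total value 38.

38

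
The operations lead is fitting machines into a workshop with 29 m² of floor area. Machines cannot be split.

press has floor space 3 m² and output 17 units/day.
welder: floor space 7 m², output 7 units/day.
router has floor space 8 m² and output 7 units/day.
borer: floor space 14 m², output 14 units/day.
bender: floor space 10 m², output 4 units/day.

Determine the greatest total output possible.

Take press, welder, and borer: floor space 3 + 7 + 14 = 24 ≤ 29, output 17 + 7 + 14 = 38.
No feasible combination exceeds this.

38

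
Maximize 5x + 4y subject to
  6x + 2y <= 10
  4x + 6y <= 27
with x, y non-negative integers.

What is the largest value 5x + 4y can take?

16

Relaxing integrality, the LP optimum is 18.50 at (x,y) = (0.214, 4.36), which is not an integer point.
(x,y)=(0,4): 6·0+2·4=8≤10, 4·0+6·4=24≤27, objective 16.
(x,y)=(0,3): 6·0+2·3=6≤10, 4·0+6·3=18≤27, objective 12.
The best lattice point is (0,4), giving 16.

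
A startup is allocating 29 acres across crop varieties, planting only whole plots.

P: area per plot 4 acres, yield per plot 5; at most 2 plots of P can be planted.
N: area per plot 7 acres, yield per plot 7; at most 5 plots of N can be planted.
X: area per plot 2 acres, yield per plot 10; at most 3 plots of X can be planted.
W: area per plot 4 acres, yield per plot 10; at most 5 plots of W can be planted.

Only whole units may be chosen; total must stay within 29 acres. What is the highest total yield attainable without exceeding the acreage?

Take 3×X and 5×W: area 26 ≤ 29, yield 3·10 + 5·10 = 80.
X has the best ratio (10/2) and is taken to its limit of 3; remaining capacity is filled optimally with the others.

80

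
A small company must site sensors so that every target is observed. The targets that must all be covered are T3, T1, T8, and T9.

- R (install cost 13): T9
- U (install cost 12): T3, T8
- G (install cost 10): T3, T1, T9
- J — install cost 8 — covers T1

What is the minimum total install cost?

22

This is an integer covering problem.
Choose U and G: together they cover T3, T1, T8, T9 — every target.
Total install cost: 12 + 10 = 22.
No cover costs less than 22.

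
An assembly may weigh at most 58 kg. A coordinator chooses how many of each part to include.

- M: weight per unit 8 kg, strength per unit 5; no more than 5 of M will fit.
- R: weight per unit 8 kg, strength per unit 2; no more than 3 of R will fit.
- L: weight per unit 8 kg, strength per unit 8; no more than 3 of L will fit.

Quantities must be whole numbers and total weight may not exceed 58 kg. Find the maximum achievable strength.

44

L has the best ratio (8/8); taking only L gives at most 3×8 = 24 (stopped by the supply cap of 3).
Mixing does better — 4×M and 3×L: weight 56 ≤ 58, strength 4·5 + 3·8 = 44.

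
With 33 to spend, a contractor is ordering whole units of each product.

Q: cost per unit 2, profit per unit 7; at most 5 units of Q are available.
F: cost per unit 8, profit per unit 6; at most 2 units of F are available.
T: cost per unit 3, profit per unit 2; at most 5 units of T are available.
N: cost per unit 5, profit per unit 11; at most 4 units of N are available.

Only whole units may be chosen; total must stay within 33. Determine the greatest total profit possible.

81

5×Q, 1×T, and 4×N: cost 33 ≤ 33, profit 5·7 + 1·2 + 4·11 = 81.
5×Q and 4×N: cost 30 ≤ 33, profit 5·7 + 4·11 = 79.
Best is 81.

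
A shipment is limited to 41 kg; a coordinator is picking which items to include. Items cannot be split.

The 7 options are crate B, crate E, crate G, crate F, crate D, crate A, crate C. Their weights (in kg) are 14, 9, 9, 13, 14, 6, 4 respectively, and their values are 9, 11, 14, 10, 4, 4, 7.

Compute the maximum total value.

Take crate E, crate G, crate F, crate A, and crate C: weight 9 + 9 + 13 + 6 + 4 = 41 ≤ 41, value 11 + 14 + 10 + 4 + 7 = 46.
No other feasible combination does better.

46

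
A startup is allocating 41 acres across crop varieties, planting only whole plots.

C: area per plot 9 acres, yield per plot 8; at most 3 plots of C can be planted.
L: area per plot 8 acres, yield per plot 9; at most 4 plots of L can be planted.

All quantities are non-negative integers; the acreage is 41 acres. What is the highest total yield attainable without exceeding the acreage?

1×C and 4×L: area 41 ≤ 41, yield 1·8 + 4·9 = 44.
4×L: area 32 ≤ 41, yield 4·9 = 36.
Best is 44.

44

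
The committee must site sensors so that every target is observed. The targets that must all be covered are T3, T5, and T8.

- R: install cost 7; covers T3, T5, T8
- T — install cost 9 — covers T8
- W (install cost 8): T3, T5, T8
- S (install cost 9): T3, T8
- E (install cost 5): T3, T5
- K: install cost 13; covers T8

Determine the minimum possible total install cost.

This is a weighted set-cover instance.
R alone covers T3, T5, T8 — every target.
Total install cost: 7.

7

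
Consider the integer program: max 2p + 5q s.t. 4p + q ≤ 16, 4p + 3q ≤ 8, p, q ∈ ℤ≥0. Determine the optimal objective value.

Relaxing integrality, the LP optimum is 13.33 at (p,q) = (0, 2.67), which is not an integer point.
(p,q)=(0,2): 4·0+1·2=2≤16, 4·0+3·2=6≤8, objective 10.
(p,q)=(1,1): 4·1+1·1=5≤16, 4·1+3·1=7≤8, objective 7.
(p,q)=(0,1): 4·0+1·1=1≤16, 4·0+3·1=3≤8, objective 5.
The best lattice point is (0,2), giving 10.

10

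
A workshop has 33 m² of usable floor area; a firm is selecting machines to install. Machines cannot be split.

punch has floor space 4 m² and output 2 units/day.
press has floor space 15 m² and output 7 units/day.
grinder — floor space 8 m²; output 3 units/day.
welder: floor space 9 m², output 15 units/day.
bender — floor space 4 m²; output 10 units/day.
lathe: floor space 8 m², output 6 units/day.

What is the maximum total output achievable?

36

punch + grinder + welder + bender + lathe: floor space 4 + 8 + 9 + 4 + 8 = 33 ≤ 33, output 2 + 3 + 15 + 10 + 6 = 36.
punch + press + welder + bender: floor space 4 + 15 + 9 + 4 = 32 ≤ 33, output 2 + 7 + 15 + 10 = 34.
grinder + welder + bender + lathe: floor space 8 + 9 + 4 + 8 = 29 ≤ 33, output 3 + 15 + 10 + 6 = 34.
Best is punch, grinder, welder, bender, and lathe with total output 36.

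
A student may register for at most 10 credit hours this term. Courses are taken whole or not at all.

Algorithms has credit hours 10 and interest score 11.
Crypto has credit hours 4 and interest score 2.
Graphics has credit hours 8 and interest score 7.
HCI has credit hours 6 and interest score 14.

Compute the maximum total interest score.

16

This is an integer program with binary decision variables.
Allowing fractional choices, the relaxed optimum would be about 18.4, but courses are indivisible.
Algorithms: credit hours 10 ≤ 10, interest score 11.
HCI: credit hours 6 ≤ 10, interest score 14.
Crypto + HCI: credit hours 4 + 6 = 10 ≤ 10, interest score 2 + 14 = 16.
Best is Crypto and HCI with total interest score 16.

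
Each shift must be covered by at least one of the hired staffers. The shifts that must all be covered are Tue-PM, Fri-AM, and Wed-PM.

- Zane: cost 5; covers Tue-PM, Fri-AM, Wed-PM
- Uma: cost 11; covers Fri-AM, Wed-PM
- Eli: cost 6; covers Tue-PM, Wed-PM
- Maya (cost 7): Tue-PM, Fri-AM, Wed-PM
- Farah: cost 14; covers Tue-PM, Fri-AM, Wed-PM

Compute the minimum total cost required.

5

Zane alone covers Tue-PM, Fri-AM, Wed-PM — every shift.
Total cost: 5.
No cover costs less than 5.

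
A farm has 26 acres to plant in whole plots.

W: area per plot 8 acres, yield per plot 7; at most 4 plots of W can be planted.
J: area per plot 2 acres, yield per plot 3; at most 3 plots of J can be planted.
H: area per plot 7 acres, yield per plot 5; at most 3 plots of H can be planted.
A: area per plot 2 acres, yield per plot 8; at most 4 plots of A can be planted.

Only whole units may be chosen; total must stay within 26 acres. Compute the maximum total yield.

A has the best ratio (8/2); taking only A gives at most 4×8 = 32 (stopped by the supply cap of 4).
Mixing does better — 2×W, 1×J, and 4×A: area 26 ≤ 26, yield 2·7 + 1·3 + 4·8 = 49.

49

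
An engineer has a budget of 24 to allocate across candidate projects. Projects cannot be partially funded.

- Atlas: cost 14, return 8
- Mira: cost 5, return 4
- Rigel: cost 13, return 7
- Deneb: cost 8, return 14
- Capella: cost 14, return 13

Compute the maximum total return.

27

Allowing fractional choices, the relaxed optimum would be about 28.6, but projects are indivisible.
Rigel + Deneb: cost 13 + 8 = 21 ≤ 24, return 7 + 14 = 21.
Atlas + Deneb: cost 14 + 8 = 22 ≤ 24, return 8 + 14 = 22.
Deneb + Capella: cost 8 + 14 = 22 ≤ 24, return 14 + 13 = 27.
Best is Deneb and Capella with total return 27.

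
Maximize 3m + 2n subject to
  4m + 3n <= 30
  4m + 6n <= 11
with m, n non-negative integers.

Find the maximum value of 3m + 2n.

6

(m,n)=(2,0) is feasible, giving 6.
(m,n)=(1,1) is feasible, giving 5.
(m,n)=(1,0) is feasible, giving 3.
The best lattice point is (2,0), giving 6.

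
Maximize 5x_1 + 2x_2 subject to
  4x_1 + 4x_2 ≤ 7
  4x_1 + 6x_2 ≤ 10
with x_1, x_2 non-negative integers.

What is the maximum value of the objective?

5

The continuous relaxation peaks at (1.75, 0) with value 8.75; rounding to a feasible lattice point costs some objective.
(x_1,x_2)=(1,0): 4·1+4·0=4≤7, 4·1+6·0=4≤10, objective 5.
(x_1,x_2)=(0,1): 4·0+4·1=4≤7, 4·0+6·1=6≤10, objective 2.
(x_1,x_2)=(0,0): 4·0+4·0=0≤7, 4·0+6·0=0≤10, objective 0.
The best lattice point is (1,0), giving 5.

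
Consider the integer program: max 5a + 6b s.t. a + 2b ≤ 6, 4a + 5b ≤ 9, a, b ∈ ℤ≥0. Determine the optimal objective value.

Relaxing integrality, the LP optimum is 11.25 at (a,b) = (2.25, 0), which is not an integer point.
(a,b)=(1,1): 1·1+2·1=3≤6, 4·1+5·1=9≤9, objective 11.
(a,b)=(2,0): 1·2+2·0=2≤6, 4·2+5·0=8≤9, objective 10.
(a,b)=(0,1): 1·0+2·1=2≤6, 4·0+5·1=5≤9, objective 6.
The best lattice point is (1,1), giving 11.

11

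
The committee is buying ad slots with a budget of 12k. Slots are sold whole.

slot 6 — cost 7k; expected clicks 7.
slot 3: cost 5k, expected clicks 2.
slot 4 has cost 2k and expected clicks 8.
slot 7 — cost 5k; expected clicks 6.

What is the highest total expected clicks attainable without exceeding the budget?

This is an integer program with binary decision variables.
slot 4 + slot 7: cost 2 + 5 = 7 ≤ 12, expected clicks 8 + 6 = 14.
slot 6 + slot 4: cost 7 + 2 = 9 ≤ 12, expected clicks 7 + 8 = 15.
slot 3 + slot 4 + slot 7: cost 5 + 2 + 5 = 12 ≤ 12, expected clicks 2 + 8 + 6 = 16.
Best is slot 3, slot 4, and slot 7 with total expected clicks 16.

16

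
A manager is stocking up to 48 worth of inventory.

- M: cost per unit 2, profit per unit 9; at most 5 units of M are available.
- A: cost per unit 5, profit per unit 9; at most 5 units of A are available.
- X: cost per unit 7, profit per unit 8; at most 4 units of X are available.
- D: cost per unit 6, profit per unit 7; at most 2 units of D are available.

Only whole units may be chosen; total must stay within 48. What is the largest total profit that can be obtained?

5×M, 5×A, 1×X, and 1×D: cost 48 ≤ 48, profit 5·9 + 5·9 + 1·8 + 1·7 = 105.
5×M, 5×A, and 2×D: cost 47 ≤ 48, profit 5·9 + 5·9 + 2·7 = 104.
Best is 105.

105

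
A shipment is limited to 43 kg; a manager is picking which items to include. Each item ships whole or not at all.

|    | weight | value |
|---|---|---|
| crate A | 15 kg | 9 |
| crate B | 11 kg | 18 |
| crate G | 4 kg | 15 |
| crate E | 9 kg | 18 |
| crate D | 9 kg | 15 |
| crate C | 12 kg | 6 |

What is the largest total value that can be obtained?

66

This is an integer program with binary decision variables.
Allowing fractional choices, the relaxed optimum would be about 72.0, but items are indivisible.
crate A + crate B + crate G + crate E: weight 15 + 11 + 4 + 9 = 39 ≤ 43, value 9 + 18 + 15 + 18 = 60.
crate B + crate G + crate E + crate C: weight 11 + 4 + 9 + 12 = 36 ≤ 43, value 18 + 15 + 18 + 6 = 57.
crate B + crate G + crate E + crate D: weight 11 + 4 + 9 + 9 = 33 ≤ 43, value 18 + 15 + 18 + 15 = 66.
Best is crate B, crate G, crate E, and crate D with total value 66.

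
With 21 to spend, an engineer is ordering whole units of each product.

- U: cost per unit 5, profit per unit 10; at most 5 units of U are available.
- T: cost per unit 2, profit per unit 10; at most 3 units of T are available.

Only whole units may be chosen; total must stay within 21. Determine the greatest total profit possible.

Take 3×U and 3×T: cost 21 ≤ 21, profit 3·10 + 3·10 = 60.
T has the best ratio (10/2) and is taken to its limit of 3; remaining capacity is filled optimally with the others.

60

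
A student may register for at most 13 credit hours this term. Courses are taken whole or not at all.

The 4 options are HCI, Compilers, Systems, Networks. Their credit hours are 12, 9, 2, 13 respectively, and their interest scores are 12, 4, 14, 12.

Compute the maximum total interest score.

Systems: credit hours 2 ≤ 13, interest score 14.
HCI: credit hours 12 ≤ 13, interest score 12.
Compilers + Systems: credit hours 9 + 2 = 11 ≤ 13, interest score 4 + 14 = 18.
Best is Compilers and Systems with total interest score 18.

18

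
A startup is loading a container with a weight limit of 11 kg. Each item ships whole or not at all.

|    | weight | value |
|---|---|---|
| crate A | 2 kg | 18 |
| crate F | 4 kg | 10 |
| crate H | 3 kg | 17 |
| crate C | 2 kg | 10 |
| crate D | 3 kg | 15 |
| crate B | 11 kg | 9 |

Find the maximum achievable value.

60

This is an integer program with binary decision variables.
Allowing fractional choices, the relaxed optimum would be about 62.5, but items are indivisible.
crate A + crate F + crate H + crate C: weight 2 + 4 + 3 + 2 = 11 ≤ 11, value 18 + 10 + 17 + 10 = 55.
crate A + crate H + crate C + crate D: weight 2 + 3 + 2 + 3 = 10 ≤ 11, value 18 + 17 + 10 + 15 = 60.
crate A + crate F + crate C + crate D: weight 2 + 4 + 2 + 3 = 11 ≤ 11, value 18 + 10 + 10 + 15 = 53.
Best is crate A, crate H, crate C, and crate D with total value 60.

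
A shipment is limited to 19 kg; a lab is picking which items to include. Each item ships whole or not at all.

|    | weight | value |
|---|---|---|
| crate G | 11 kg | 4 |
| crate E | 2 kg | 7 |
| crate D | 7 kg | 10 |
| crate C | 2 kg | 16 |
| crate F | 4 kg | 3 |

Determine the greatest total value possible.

36

This is a 0-1 knapsack instance.
Allowing fractional choices, the relaxed optimum would be about 37.5, but items are indivisible.
crate E + crate D + crate C + crate F: weight 2 + 7 + 2 + 4 = 15 ≤ 19, value 7 + 10 + 16 + 3 = 36.
crate E + crate D + crate C: weight 2 + 7 + 2 = 11 ≤ 19, value 7 + 10 + 16 = 33.
Best is crate E, crate D, crate C, and crate F with total value 36.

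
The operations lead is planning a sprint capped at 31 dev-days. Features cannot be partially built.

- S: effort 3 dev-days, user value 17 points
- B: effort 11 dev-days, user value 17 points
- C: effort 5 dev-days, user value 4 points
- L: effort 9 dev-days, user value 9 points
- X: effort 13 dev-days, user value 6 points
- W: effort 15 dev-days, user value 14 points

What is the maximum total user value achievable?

48

S + B + C + L: effort 3 + 11 + 5 + 9 = 28 ≤ 31, user value 17 + 17 + 4 + 9 = 47.
S + B + W: effort 3 + 11 + 15 = 29 ≤ 31, user value 17 + 17 + 14 = 48.
Best is S, B, and W with total user value 48.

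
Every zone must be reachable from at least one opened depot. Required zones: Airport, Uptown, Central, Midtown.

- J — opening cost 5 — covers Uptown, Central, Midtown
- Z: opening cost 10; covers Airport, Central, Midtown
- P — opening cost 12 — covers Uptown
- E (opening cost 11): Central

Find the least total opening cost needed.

15

Choose J and Z: together they cover Airport, Uptown, Central, Midtown — every zone.
Total opening cost: 5 + 10 = 15.
No cover costs less than 15.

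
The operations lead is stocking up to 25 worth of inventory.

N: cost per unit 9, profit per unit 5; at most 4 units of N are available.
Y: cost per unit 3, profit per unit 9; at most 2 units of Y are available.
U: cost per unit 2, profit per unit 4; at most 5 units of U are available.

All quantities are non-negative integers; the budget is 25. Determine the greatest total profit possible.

1×N, 2×Y, and 5×U: cost 25 ≤ 25, profit 1·5 + 2·9 + 5·4 = 43.
1×N, 2×Y, and 4×U: cost 23 ≤ 25, profit 1·5 + 2·9 + 4·4 = 39.
Best is 43.

43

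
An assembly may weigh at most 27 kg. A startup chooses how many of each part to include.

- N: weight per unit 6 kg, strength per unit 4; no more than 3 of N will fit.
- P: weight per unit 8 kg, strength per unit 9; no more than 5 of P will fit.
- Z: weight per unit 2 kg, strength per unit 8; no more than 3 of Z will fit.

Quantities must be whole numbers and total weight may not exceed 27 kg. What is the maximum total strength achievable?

42

2×P and 3×Z: weight 22 ≤ 27, strength 2·9 + 3·8 = 42.
2×N, 1×P, and 3×Z: weight 26 ≤ 27, strength 2·4 + 1·9 + 3·8 = 41.
Best is 42.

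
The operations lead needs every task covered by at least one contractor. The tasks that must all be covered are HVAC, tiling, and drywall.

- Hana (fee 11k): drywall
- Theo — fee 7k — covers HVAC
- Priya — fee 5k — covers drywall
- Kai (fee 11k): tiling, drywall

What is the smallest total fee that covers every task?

18

The greedy cost-per-new-task heuristic would pick Priya, Theo, and Kai for 23, but a cheaper cover exists.
Choose Theo and Kai: together they cover HVAC, tiling, drywall — every task.
Total fee: 7 + 11 = 18.
No cover costs less than 18.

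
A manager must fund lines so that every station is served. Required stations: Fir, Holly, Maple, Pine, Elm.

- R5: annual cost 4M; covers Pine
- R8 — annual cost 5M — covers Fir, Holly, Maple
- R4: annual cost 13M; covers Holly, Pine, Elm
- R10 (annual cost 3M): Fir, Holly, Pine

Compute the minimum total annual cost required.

This is an integer covering problem.
The greedy cost-per-new-station heuristic would pick R10, R8, and R4 for 21, but a cheaper cover exists.
Choose R8 and R4: together they cover Fir, Holly, Maple, Pine, Elm — every station.
Total annual cost: 5 + 13 = 18.
No cover costs less than 18.

18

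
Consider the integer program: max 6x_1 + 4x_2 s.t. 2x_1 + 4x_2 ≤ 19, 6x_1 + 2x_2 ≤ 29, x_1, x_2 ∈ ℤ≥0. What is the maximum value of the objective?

Relaxing integrality, the LP optimum is 34.60 at (x_1,x_2) = (3.9, 2.8), which is not an integer point.
(x_1,x_2)=(4,2) is feasible, giving 32.
(x_1,x_2)=(3,3) is feasible, giving 30.
(x_1,x_2)=(4,1) is feasible, giving 28.
Maximum is 32 at (x_1,x_2)=(4,2).

32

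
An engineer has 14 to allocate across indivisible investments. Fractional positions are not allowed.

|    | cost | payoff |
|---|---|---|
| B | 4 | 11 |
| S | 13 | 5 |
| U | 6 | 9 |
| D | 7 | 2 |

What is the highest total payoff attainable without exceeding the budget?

20

B + U: cost 4 + 6 = 10 ≤ 14, payoff 11 + 9 = 20.
B + D: cost 4 + 7 = 11 ≤ 14, payoff 11 + 2 = 13.
B: cost 4 ≤ 14, payoff 11.
Best is B and U with total payoff 20.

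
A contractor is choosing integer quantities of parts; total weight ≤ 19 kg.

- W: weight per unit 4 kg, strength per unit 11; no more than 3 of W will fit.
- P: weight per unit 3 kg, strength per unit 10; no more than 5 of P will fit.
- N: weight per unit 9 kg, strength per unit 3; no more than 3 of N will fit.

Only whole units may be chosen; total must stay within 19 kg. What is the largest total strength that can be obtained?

1×W and 5×P: weight 19 ≤ 19, strength 1·11 + 5·10 = 61.
3×W and 2×P: weight 18 ≤ 19, strength 3·11 + 2·10 = 53.
Best is 61.

61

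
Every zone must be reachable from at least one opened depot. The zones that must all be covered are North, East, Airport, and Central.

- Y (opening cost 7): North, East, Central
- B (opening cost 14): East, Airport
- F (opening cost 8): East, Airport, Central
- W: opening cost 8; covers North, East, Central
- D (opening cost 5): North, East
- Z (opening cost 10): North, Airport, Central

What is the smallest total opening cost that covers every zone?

13

The greedy cost-per-new-zone heuristic would pick Y and F for 15, but a cheaper cover exists.
Choose F and D: together they cover North, East, Airport, Central — every zone.
Total opening cost: 8 + 5 = 13.
No cover costs less than 13.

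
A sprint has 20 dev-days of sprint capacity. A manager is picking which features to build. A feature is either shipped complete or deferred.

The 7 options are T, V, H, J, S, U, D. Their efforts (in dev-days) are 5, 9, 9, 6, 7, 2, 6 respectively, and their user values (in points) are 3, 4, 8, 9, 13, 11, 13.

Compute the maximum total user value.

S + U + D: effort 7 + 2 + 6 = 15 ≤ 20, user value 13 + 11 + 13 = 37.
T + J + U + D: effort 5 + 6 + 2 + 6 = 19 ≤ 20, user value 3 + 9 + 11 + 13 = 36.
T + S + U + D: effort 5 + 7 + 2 + 6 = 20 ≤ 20, user value 3 + 13 + 11 + 13 = 40.
Best is T, S, U, and D with total user value 40.

40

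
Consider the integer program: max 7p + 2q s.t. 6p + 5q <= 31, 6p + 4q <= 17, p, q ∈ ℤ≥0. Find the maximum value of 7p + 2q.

16

The continuous relaxation peaks at (2.83, 0) with value 19.83; rounding to a feasible lattice point costs some objective.
(p,q)=(2,1): 6·2+5·1=17≤31, 6·2+4·1=16≤17, objective 16.
(p,q)=(2,0): 6·2+5·0=12≤31, 6·2+4·0=12≤17, objective 14.
(p,q)=(1,2): 6·1+5·2=16≤31, 6·1+4·2=14≤17, objective 11.
(p,q)=(1,1): 6·1+5·1=11≤31, 6·1+4·1=10≤17, objective 9.
The best lattice point is (2,1), giving 16.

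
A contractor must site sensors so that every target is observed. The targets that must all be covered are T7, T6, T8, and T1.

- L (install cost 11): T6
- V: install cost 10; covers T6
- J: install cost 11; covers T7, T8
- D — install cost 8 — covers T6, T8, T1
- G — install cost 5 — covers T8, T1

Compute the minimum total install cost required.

Choose J and D: together they cover T7, T6, T8, T1 — every target.
Total install cost: 11 + 8 = 19.

19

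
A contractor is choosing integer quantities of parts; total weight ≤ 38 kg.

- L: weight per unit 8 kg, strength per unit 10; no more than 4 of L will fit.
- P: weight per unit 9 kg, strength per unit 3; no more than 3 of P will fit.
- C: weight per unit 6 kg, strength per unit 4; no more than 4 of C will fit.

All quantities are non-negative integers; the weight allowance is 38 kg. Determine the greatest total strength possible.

This is a bounded integer knapsack.
Take 4×L and 1×C: weight 38 ≤ 38, strength 4·10 + 1·4 = 44.
L has the best ratio (10/8) and is taken to its limit of 4; remaining capacity is filled optimally with the others.

44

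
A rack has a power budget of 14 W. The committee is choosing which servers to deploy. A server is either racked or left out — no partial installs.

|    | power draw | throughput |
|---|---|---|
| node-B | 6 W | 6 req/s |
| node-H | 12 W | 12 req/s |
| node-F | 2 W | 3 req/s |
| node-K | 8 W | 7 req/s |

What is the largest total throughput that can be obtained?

15

node-B + node-K: power draw 6 + 8 = 14 ≤ 14, throughput 6 + 7 = 13.
node-H + node-F: power draw 12 + 2 = 14 ≤ 14, throughput 12 + 3 = 15.
Best is node-H and node-F with total throughput 15.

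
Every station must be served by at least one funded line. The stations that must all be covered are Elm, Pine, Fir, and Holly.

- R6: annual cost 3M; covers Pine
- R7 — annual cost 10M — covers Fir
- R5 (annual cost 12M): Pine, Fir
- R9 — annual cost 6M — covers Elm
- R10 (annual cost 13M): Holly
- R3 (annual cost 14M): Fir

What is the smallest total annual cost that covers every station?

The greedy cost-per-new-station heuristic would pick R6, R9, R7, and R10 for 32, but a cheaper cover exists.
Choose R5, R9, and R10: together they cover Elm, Pine, Fir, Holly — every station.
Total annual cost: 12 + 6 + 13 = 31.
No cover costs less than 31.

31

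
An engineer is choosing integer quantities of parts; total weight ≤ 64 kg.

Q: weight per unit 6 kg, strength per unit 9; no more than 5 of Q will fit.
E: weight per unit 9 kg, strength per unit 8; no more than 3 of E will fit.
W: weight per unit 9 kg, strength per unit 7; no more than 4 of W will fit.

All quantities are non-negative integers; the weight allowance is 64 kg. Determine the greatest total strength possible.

69

This is a bounded integer knapsack.
Q has the best ratio (9/6); taking only Q gives at most 5×9 = 45 (stopped by the supply cap of 5).
Mixing does better — 5×Q and 3×E: weight 57 ≤ 64, strength 5·9 + 3·8 = 69.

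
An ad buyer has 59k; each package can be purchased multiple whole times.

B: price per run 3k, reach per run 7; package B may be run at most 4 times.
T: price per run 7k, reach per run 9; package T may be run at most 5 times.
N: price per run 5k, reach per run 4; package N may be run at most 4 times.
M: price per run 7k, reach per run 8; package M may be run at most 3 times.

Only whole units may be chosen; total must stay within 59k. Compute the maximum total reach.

B has the best ratio (7/3); taking only B gives at most 4×7 = 28 (stopped by the supply cap of 4).
Mixing does better — 4×B, 5×T, 1×N, and 1×M: price 59 ≤ 59, reach 4·7 + 5·9 + 1·4 + 1·8 = 85.

85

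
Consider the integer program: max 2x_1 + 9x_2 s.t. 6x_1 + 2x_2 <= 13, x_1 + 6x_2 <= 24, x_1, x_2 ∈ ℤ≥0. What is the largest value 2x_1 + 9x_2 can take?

Relaxing integrality, the LP optimum is 36.44 at (x_1,x_2) = (0.882, 3.85), which is not an integer point.
(x_1,x_2)=(0,4): 6·0+2·4=8≤13, 1·0+6·4=24≤24, objective 36.
(x_1,x_2)=(1,3): 6·1+2·3=12≤13, 1·1+6·3=19≤24, objective 29.
(x_1,x_2)=(0,3): 6·0+2·3=6≤13, 1·0+6·3=18≤24, objective 27.
The best lattice point is (0,4), giving 36.

36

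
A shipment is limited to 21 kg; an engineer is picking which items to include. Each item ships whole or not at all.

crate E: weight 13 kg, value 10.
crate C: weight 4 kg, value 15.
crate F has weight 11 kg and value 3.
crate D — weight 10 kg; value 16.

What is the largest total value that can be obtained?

Treat it as a binary knapsack problem.
Allowing fractional choices, the relaxed optimum would be about 36.4, but items are indivisible.
crate C + crate D: weight 4 + 10 = 14 ≤ 21, value 15 + 16 = 31.
crate E + crate C: weight 13 + 4 = 17 ≤ 21, value 10 + 15 = 25.
crate F + crate D: weight 11 + 10 = 21 ≤ 21, value 3 + 16 = 19.
Best is crate C and crate D with total value 31.

31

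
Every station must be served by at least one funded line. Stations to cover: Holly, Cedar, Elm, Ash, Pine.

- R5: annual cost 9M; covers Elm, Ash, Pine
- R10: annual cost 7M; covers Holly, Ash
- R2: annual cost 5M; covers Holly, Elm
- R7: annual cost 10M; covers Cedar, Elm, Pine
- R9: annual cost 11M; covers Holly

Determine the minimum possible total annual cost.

17

The greedy cost-per-new-station heuristic would pick R2, R5, and R7 for 24, but a cheaper cover exists.
Choose R10 and R7: together they cover Holly, Cedar, Elm, Ash, Pine — every station.
Total annual cost: 7 + 10 = 17.
No cover costs less than 17.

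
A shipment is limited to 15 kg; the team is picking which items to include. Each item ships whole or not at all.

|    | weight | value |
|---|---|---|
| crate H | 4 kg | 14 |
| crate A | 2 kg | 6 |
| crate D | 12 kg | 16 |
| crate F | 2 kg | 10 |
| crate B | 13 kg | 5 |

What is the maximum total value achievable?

Allowing fractional choices, the relaxed optimum would be about 39.3, but items are indivisible.
crate D + crate F: weight 12 + 2 = 14 ≤ 15, value 16 + 10 = 26.
crate H + crate A + crate F: weight 4 + 2 + 2 = 8 ≤ 15, value 14 + 6 + 10 = 30.
Best is crate H, crate A, and crate F with total value 30.

30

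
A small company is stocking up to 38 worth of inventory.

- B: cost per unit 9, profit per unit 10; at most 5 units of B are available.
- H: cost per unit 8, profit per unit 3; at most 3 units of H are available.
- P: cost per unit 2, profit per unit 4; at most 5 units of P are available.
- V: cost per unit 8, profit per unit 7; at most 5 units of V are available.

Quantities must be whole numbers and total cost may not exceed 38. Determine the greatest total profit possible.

This is a bounded integer knapsack.
P has the best ratio (4/2); taking only P gives at most 5×4 = 20 (stopped by the supply cap of 5).
Mixing does better — 3×B and 5×P: cost 37 ≤ 38, profit 3·10 + 5·4 = 50.

50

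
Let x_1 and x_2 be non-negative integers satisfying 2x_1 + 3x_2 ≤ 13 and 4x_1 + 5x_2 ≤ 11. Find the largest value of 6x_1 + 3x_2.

12

Relaxing integrality, the LP optimum is 16.50 at (x_1,x_2) = (2.75, 0), which is not an integer point.
(x_1,x_2)=(2,0): 2·2+3·0=4≤13, 4·2+5·0=8≤11, objective 12.
(x_1,x_2)=(1,1): 2·1+3·1=5≤13, 4·1+5·1=9≤11, objective 9.
(x_1,x_2)=(1,0): 2·1+3·0=2≤13, 4·1+5·0=4≤11, objective 6.
The best lattice point is (2,0), giving 12.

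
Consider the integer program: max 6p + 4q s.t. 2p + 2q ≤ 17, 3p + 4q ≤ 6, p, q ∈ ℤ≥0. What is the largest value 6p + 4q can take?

(p,q)=(2,0): 2·2+2·0=4≤17, 3·2+4·0=6≤6, objective 12.
(p,q)=(1,0): 2·1+2·0=2≤17, 3·1+4·0=3≤6, objective 6.
No feasible integer point exceeds 12.

12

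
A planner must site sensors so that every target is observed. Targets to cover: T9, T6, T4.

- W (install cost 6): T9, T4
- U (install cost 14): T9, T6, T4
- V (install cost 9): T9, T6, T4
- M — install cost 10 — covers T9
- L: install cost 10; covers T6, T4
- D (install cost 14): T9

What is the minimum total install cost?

9

This is an integer covering problem.
The greedy cost-per-new-target heuristic would pick W and V for 15, but a cheaper cover exists.
V alone covers T9, T6, T4 — every target.
Total install cost: 9.
No cover costs less than 9.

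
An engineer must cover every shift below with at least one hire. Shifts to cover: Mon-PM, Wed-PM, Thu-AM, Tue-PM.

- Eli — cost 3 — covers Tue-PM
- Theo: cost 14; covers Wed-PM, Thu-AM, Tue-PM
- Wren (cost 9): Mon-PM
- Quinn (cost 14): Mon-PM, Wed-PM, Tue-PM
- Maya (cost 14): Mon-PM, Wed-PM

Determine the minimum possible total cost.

The greedy cost-per-new-shift heuristic would pick Eli, Theo, and Wren for 26, but a cheaper cover exists.
Choose Theo and Wren: together they cover Mon-PM, Wed-PM, Thu-AM, Tue-PM — every shift.
Total cost: 14 + 9 = 23.
No cover costs less than 23.

23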